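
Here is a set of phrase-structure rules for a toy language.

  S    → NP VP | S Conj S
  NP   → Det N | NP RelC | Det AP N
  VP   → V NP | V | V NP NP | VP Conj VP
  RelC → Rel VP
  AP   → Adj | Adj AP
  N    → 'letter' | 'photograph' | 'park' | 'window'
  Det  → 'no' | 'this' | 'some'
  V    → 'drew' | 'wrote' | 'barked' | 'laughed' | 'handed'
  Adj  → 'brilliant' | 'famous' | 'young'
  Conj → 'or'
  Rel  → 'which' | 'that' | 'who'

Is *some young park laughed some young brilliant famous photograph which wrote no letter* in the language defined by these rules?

Grammatical

[S [NP [Det some] [AP [Adj young]] [N park]] [VP [V laughed] [NP [NP [Det some] [AP [Adj young] [AP [Adj brilliant] [AP [Adj famous]]]] [N photograph]] [RelC [Rel which] [VP [V wrote] [NP [Det no] [N letter]]]]]]]
Every word is introduced by a lexical rule and the phrasal rules combine the resulting categories into a single S.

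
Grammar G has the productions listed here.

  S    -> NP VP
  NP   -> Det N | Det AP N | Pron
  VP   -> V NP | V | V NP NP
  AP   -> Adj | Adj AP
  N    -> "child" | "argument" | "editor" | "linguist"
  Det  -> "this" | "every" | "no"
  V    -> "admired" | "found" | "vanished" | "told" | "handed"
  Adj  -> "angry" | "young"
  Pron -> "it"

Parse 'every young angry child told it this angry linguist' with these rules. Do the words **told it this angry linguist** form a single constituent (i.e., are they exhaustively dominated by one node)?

Yes

[S [NP [Det every] [AP [Adj young] [AP [Adj angry]]] [N child]] [VP [V told] [NP [Pron it]] [NP [Det this] [AP [Adj angry]] [N linguist]]]]
The words 'told it this angry linguist' are exhaustively dominated by a single VP node (built by VP → V NP NP), so they form a constituent.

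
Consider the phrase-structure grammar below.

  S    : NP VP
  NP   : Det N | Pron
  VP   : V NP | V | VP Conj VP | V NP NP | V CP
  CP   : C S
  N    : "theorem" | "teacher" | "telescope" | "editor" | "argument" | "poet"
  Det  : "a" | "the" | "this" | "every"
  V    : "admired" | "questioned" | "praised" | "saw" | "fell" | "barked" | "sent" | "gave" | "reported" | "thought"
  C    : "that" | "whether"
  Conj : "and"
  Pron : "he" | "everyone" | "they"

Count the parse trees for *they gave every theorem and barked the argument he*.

[S [NP [Pron they]] [VP [VP [V gave] [NP [Det every] [N theorem]]] [Conj and] [VP [V barked] [NP [Det the] [N argument]] [NP [Pron he]]]]]
No rule offers an alternative attachment or grouping for any span, so this is the only derivation.

1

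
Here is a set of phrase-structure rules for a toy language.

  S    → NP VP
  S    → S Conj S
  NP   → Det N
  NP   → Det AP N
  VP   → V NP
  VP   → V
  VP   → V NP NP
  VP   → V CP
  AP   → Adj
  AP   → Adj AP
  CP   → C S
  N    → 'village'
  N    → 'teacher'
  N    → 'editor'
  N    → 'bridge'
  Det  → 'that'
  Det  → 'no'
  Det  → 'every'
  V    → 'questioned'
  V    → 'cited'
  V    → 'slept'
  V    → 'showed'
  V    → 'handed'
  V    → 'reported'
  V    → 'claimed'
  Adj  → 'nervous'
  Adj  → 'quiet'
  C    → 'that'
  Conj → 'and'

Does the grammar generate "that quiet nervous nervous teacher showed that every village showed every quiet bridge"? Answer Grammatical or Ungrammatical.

S
  NP
    Det: that
    AP
      Adj: quiet
      AP
        Adj: nervous
        AP
          Adj: nervous
    N: teacher
  VP
    V: showed
    CP
      C: that
      S
        NP
          Det: every
          N: village
        VP
          V: showed
          NP
            Det: every
            AP
              Adj: quiet
            N: bridge
The bracketing above is licensed at every node by one of the given productions, with S at the root.

Grammatical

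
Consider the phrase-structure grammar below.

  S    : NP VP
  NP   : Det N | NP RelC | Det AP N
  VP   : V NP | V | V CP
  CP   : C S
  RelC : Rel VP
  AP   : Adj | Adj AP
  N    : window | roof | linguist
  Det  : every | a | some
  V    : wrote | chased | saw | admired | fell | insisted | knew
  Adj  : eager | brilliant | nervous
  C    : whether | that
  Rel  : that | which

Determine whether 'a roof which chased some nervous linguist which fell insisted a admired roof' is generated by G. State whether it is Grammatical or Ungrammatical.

A Det word can never sit immediately before a V word in any string this grammar generates, so the substring 'a admired' rules out a derivation.

Ungrammatical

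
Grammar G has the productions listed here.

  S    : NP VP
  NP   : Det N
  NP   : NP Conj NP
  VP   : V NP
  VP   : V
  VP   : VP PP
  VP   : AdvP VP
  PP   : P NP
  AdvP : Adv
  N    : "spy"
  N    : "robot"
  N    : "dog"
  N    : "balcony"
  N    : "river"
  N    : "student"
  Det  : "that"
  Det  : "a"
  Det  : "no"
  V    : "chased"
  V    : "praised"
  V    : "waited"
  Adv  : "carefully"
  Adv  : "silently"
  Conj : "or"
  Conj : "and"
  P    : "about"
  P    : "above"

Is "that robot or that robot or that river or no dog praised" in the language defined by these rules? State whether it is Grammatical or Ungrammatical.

S
  NP
    NP
      Det: that
      N: robot
    Conj: or
    NP
      NP
        Det: that
        N: robot
      Conj: or
      NP
        NP
          Det: that
          N: river
        Conj: or
        NP
          Det: no
          N: dog
  VP
    V: praised
Each bracket corresponds to one application of a listed rule, so the string is derivable from S.

Grammatical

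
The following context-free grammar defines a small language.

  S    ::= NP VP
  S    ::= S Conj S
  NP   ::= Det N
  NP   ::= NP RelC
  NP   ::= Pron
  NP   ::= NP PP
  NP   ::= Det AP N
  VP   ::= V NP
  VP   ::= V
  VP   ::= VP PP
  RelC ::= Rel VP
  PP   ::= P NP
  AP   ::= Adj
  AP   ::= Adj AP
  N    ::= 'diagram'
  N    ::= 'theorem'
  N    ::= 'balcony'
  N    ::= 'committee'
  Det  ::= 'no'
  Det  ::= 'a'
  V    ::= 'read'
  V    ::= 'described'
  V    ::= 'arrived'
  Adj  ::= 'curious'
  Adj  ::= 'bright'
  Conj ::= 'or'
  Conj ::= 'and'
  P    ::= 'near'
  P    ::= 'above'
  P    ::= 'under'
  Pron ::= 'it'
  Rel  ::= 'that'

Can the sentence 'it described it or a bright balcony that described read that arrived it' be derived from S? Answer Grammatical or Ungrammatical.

For S → NP VP, the only prefix that parses as NP is 'it', but the remainder 'described it or a bright balcony that described read that arrived it' is not a VP under these rules. The alternative S rule S → S Conj S likewise has no satisfying split.

Ungrammatical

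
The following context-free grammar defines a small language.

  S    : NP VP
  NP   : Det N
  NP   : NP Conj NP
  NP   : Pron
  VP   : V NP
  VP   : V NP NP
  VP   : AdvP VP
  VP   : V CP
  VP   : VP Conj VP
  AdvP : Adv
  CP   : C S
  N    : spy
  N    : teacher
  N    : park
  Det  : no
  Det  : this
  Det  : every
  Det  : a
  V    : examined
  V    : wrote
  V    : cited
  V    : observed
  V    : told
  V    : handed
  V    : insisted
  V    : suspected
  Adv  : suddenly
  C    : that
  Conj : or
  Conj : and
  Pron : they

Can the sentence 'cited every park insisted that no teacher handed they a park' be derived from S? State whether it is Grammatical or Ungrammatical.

Ungrammatical

For S → NP VP, no prefix of the string parses as an NP.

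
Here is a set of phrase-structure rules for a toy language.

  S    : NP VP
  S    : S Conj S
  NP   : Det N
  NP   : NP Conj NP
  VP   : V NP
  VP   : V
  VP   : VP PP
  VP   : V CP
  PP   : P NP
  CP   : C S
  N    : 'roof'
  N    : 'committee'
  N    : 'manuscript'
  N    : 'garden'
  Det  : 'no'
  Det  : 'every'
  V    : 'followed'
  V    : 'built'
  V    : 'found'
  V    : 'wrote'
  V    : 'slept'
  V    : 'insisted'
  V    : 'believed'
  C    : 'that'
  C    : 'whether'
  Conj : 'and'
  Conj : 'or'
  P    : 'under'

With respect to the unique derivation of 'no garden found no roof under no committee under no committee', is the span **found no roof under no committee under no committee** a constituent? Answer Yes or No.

Yes

[S [NP [Det no] [N garden]] [VP [VP [VP [V found] [NP [Det no] [N roof]]] [PP [P under] [NP [Det no] [N committee]]]] [PP [P under] [NP [Det no] [N committee]]]]]
The words 'found no roof under no committee under no committee' are exhaustively dominated by a single VP node (built by VP → VP PP), so they form a constituent.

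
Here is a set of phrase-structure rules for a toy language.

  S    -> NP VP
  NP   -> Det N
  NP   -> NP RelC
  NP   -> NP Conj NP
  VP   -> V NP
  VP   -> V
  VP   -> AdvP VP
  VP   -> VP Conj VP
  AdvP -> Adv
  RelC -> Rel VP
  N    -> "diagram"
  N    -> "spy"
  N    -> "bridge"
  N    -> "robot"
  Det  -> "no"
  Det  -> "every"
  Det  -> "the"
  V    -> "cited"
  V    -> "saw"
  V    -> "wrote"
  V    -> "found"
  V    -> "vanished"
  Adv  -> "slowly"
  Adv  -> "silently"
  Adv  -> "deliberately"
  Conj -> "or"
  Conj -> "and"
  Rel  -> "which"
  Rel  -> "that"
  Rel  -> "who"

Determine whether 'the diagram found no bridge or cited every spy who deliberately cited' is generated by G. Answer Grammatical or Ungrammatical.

S
  NP
    Det: the
    N: diagram
  VP
    VP
      V: found
      NP
        Det: no
        N: bridge
    Conj: or
    VP
      V: cited
      NP
        NP
          Det: every
          N: spy
        RelC
          Rel: who
          VP
            AdvP
              Adv: deliberately
            VP
              V: cited
The bracketing above is licensed at every node by one of the given productions, with S at the root.

Grammatical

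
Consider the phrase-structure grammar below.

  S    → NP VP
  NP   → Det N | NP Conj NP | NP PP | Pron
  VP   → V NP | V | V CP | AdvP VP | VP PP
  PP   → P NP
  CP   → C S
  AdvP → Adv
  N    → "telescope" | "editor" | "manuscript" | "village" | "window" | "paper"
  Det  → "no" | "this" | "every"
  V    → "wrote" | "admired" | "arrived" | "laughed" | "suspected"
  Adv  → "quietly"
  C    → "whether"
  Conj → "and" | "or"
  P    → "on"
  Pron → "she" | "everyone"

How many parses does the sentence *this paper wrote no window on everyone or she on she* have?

Two of the 10 distinct bracketings:
[S [NP [Det this] [N paper]] [VP [V wrote] [NP [NP [NP [Det no] [N window]] [PP [P on] [NP [Pron everyone]]]] [Conj or] [NP [NP [Pron she]] [PP [P on] [NP [Pron she]]]]]]]
[S [NP [Det this] [N paper]] [VP [V wrote] [NP [NP [Det no] [N window]] [PP [P on] [NP [NP [Pron everyone]] [Conj or] [NP [NP [Pron she]] [PP [P on] [NP [Pron she]]]]]]]]]
The trees differ in how a recursive rule is bracketed over the same span.

10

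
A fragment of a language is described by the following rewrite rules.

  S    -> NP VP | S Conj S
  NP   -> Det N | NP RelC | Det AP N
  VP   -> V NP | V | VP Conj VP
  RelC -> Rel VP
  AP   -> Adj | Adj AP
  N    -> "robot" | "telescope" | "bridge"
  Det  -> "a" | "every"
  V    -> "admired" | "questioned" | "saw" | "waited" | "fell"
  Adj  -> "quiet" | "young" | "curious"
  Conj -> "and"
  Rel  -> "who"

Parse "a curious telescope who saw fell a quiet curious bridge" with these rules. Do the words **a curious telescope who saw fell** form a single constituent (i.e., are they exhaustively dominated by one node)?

[S [NP [NP [Det a] [AP [Adj curious]] [N telescope]] [RelC [Rel who] [VP [V saw]]]] [VP [V fell] [NP [Det a] [AP [Adj quiet] [AP [Adj curious]]] [N bridge]]]]
The smallest constituent containing 'a curious telescope who saw fell' is the S spanning 'a curious telescope who saw fell a quiet curious bridge'; no single node in the tree dominates exactly the given words.

No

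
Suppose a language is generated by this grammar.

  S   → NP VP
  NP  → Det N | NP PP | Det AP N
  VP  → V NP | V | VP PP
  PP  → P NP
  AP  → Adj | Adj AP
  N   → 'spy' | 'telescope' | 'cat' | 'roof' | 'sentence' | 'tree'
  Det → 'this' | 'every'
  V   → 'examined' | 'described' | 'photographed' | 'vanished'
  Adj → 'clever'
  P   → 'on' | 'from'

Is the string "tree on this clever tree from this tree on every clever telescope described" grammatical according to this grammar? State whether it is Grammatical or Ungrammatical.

For S → NP VP, no prefix of the string parses as an NP.

Ungrammatical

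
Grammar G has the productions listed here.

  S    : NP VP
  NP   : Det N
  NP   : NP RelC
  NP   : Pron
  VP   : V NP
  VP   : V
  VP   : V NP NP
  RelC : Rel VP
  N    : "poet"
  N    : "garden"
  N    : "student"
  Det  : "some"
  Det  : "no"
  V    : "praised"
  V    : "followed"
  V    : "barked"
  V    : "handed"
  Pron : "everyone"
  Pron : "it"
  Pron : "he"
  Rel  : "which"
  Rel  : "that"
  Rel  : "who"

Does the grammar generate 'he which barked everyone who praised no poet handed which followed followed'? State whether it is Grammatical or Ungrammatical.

Ungrammatical

For S → NP VP, every NP-prefix leaves a non-VP remainder: after 'he' the remainder is not a VP; after 'he which barked' the remainder is not a VP; after 'he which barked everyone' the remainder is not a VP (and 2 more).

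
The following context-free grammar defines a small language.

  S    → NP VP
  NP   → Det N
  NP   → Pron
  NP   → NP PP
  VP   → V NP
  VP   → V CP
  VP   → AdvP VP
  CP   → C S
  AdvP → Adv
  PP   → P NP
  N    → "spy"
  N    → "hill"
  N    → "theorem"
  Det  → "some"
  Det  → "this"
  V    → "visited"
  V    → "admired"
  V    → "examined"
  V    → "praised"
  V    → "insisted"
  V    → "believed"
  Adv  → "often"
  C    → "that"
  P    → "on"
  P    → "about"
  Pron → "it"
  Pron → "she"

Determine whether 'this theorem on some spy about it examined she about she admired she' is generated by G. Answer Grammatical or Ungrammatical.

For S → NP VP, every NP-prefix leaves a non-VP remainder: after 'this theorem' the remainder is not a VP; after 'this theorem on some spy' the remainder is not a VP; after 'this theorem on some spy about it' the remainder is not a VP.

Ungrammatical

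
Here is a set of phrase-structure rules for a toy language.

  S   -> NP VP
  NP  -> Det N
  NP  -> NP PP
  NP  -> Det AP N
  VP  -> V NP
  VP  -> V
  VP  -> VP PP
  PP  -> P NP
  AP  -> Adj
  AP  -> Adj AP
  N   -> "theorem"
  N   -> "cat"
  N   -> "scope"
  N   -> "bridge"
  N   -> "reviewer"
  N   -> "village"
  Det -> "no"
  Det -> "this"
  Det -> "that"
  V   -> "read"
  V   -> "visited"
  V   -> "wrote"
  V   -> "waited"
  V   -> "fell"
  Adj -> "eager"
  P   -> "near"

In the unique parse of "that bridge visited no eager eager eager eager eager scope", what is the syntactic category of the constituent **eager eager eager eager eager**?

[S [NP [Det that] [N bridge]] [VP [V visited] [NP [Det no] [AP [Adj eager] [AP [Adj eager] [AP [Adj eager] [AP [Adj eager] [AP [Adj eager]]]]]] [N scope]]]]
The span 'eager eager eager eager eager' is the AP node built by AP → Adj AP.

AP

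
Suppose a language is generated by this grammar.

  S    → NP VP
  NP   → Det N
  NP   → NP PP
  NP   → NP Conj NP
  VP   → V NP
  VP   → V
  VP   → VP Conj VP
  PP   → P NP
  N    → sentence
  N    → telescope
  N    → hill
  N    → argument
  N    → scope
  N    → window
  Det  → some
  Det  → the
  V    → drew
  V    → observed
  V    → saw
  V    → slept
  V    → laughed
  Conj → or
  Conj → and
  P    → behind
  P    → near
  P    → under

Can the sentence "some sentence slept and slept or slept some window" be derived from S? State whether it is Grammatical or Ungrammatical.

Grammatical

S
  NP
    Det: some
    N: sentence
  VP
    VP
      V: slept
    Conj: and
    VP
      VP
        V: slept
      Conj: or
      VP
        V: slept
        NP
          Det: some
          N: window
Every word is introduced by a lexical rule and the phrasal rules combine the resulting categories into a single S.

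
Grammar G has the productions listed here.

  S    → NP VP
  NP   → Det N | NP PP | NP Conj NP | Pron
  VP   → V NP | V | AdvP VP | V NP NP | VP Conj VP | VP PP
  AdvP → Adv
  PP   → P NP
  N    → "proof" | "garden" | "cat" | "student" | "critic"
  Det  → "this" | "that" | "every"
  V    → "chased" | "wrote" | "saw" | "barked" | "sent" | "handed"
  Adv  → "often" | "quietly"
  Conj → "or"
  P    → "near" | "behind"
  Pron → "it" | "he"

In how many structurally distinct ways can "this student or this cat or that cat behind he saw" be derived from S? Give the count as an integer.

5

Two of the 5 distinct bracketings:
[S [NP [NP [NP [Det this] [N student]] [Conj or] [NP [NP [Det this] [N cat]] [Conj or] [NP [Det that] [N cat]]]] [PP [P behind] [NP [Pron he]]]] [VP [V saw]]]
[S [NP [NP [NP [NP [Det this] [N student]] [Conj or] [NP [Det this] [N cat]]] [Conj or] [NP [Det that] [N cat]]] [PP [P behind] [NP [Pron he]]]] [VP [V saw]]]
The trees differ in how a recursive rule is bracketed over the same span.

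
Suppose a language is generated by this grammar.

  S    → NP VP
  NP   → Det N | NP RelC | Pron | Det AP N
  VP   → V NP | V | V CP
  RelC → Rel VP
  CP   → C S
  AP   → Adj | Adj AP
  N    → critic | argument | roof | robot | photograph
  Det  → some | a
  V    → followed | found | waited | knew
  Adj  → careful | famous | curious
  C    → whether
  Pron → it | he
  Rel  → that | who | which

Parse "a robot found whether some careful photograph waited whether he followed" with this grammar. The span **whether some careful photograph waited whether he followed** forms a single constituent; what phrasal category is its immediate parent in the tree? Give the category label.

[S [NP [Det a] [N robot]] [VP [V found] [CP [C whether] [S [NP [Det some] [AP [Adj careful]] [N photograph]] [VP [V waited] [CP [C whether] [S [NP [Pron he]] [VP [V followed]]]]]]]]]
The span 'whether some careful photograph waited whether he followed' is the CP node built by CP → C S.
Its mother is the VP built by VP → V CP.

VP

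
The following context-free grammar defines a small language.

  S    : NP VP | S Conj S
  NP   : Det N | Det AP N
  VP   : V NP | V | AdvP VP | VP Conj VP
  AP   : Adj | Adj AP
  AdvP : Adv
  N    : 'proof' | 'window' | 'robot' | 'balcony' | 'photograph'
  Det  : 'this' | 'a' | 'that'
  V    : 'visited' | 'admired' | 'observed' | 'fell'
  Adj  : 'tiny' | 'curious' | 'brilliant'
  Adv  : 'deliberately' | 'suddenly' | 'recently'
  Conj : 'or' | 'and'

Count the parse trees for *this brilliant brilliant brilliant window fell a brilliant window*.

[S [NP [Det this] [AP [Adj brilliant] [AP [Adj brilliant] [AP [Adj brilliant]]]] [N window]] [VP [V fell] [NP [Det a] [AP [Adj brilliant]] [N window]]]]
No rule offers an alternative attachment or grouping for any span, so this is the only derivation.

1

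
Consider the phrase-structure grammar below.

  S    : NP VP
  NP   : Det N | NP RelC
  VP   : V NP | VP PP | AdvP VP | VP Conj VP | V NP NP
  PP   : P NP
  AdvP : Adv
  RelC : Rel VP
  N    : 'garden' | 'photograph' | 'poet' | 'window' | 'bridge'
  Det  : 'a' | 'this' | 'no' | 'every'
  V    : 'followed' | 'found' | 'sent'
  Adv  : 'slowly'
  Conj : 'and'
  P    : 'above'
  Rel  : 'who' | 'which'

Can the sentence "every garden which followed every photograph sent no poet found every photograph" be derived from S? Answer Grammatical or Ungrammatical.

Ungrammatical

For S → NP VP, every NP-prefix leaves a non-VP remainder: after 'every garden' the remainder is not a VP; after 'every garden which followed every photograph' the remainder is not a VP.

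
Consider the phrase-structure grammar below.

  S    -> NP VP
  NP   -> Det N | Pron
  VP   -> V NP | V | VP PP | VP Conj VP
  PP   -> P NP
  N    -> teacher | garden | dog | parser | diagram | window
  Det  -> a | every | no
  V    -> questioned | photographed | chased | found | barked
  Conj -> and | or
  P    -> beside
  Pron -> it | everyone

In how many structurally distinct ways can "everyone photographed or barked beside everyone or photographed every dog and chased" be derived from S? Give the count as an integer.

7

Two of the 7 distinct bracketings:
[S [NP [Pron everyone]] [VP [VP [V photographed]] [Conj or] [VP [VP [VP [V barked]] [PP [P beside] [NP [Pron everyone]]]] [Conj or] [VP [VP [V photographed] [NP [Det every] [N dog]]] [Conj and] [VP [V chased]]]]]]
[S [NP [Pron everyone]] [VP [VP [V photographed]] [Conj or] [VP [VP [VP [VP [V barked]] [PP [P beside] [NP [Pron everyone]]]] [Conj or] [VP [V photographed] [NP [Det every] [N dog]]]] [Conj and] [VP [V chased]]]]]
The trees differ in how a recursive rule is bracketed over the same span.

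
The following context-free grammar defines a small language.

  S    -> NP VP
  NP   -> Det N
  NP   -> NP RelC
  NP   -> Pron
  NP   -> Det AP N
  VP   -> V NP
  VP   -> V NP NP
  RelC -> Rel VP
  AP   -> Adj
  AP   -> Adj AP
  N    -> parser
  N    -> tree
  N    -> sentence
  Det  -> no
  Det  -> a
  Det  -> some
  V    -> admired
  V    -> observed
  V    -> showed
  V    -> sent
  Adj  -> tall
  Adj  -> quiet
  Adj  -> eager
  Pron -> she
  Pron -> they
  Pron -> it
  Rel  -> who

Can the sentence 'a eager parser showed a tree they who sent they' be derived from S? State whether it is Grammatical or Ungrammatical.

S
  NP
    Det: a
    AP
      Adj: eager
    N: parser
  VP
    V: showed
    NP
      Det: a
      N: tree
    NP
      NP
        Pron: they
      RelC
        Rel: who
        VP
          V: sent
          NP
            Pron: they
Each bracket corresponds to one application of a listed rule, so the string is derivable from S.

Grammatical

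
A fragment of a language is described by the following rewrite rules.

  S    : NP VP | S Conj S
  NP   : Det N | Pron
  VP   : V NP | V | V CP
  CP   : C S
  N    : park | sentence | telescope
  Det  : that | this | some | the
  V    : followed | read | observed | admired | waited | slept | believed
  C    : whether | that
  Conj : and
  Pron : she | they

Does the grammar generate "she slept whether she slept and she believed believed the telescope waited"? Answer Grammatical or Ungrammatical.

A V word can never sit immediately before a V word in any string this grammar generates, so the substring 'believed believed' rules out a derivation.

Ungrammatical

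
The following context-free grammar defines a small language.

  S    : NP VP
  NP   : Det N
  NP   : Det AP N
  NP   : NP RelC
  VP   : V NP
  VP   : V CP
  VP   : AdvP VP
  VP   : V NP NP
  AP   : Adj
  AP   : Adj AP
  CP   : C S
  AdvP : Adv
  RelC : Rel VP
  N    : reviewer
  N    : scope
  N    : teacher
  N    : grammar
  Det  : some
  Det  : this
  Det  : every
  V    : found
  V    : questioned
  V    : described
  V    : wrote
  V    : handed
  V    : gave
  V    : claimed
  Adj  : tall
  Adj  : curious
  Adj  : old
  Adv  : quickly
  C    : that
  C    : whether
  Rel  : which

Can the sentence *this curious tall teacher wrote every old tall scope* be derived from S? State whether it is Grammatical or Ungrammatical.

S
  NP
    Det: this
    AP
      Adj: curious
      AP
        Adj: tall
    N: teacher
  VP
    V: wrote
    NP
      Det: every
      AP
        Adj: old
        AP
          Adj: tall
      N: scope
Each bracket corresponds to one application of a listed rule, so the string is derivable from S.

Grammatical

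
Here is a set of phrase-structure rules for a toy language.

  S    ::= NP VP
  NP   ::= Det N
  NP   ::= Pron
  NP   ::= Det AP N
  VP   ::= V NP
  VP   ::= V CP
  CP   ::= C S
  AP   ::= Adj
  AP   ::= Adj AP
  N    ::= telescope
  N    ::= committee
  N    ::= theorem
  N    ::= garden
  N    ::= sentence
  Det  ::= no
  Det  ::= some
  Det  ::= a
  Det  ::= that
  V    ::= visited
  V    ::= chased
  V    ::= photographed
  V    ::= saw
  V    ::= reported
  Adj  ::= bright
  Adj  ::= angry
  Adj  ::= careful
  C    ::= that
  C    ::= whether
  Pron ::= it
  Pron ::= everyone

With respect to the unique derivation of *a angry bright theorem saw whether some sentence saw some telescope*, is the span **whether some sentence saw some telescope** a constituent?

Yes

[S [NP [Det a] [AP [Adj angry] [AP [Adj bright]]] [N theorem]] [VP [V saw] [CP [C whether] [S [NP [Det some] [N sentence]] [VP [V saw] [NP [Det some] [N telescope]]]]]]]
The words 'whether some sentence saw some telescope' are exhaustively dominated by a single CP node (built by CP → C S), so they form a constituent.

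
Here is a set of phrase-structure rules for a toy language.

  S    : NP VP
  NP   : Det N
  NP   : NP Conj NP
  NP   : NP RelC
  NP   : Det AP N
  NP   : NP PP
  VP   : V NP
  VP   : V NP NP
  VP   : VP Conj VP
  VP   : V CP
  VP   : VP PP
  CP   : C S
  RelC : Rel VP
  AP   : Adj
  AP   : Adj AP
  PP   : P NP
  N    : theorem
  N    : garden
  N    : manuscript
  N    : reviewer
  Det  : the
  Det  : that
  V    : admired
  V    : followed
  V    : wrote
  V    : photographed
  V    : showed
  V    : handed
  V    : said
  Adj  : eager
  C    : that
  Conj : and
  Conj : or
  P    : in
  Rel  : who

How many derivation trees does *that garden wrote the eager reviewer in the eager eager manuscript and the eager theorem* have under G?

Two of the 3 distinct bracketings:
[S [NP [Det that] [N garden]] [VP [V wrote] [NP [NP [NP [Det the] [AP [Adj eager]] [N reviewer]] [PP [P in] [NP [Det the] [AP [Adj eager] [AP [Adj eager]]] [N manuscript]]]] [Conj and] [NP [Det the] [AP [Adj eager]] [N theorem]]]]]
[S [NP [Det that] [N garden]] [VP [V wrote] [NP [NP [Det the] [AP [Adj eager]] [N reviewer]] [PP [P in] [NP [NP [Det the] [AP [Adj eager] [AP [Adj eager]]] [N manuscript]] [Conj and] [NP [Det the] [AP [Adj eager]] [N theorem]]]]]]]
The trees differ in how a recursive rule is bracketed over the same span.

3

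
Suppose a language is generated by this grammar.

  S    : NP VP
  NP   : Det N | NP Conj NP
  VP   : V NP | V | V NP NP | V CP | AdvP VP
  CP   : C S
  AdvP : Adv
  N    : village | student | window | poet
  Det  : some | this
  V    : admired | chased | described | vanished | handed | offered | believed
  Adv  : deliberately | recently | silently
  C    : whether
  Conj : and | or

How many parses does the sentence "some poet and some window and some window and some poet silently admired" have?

5

Two of the 5 distinct bracketings:
[S [NP [NP [Det some] [N poet]] [Conj and] [NP [NP [Det some] [N window]] [Conj and] [NP [NP [Det some] [N window]] [Conj and] [NP [Det some] [N poet]]]]] [VP [AdvP [Adv silently]] [VP [V admired]]]]
[S [NP [NP [Det some] [N poet]] [Conj and] [NP [NP [NP [Det some] [N window]] [Conj and] [NP [Det some] [N window]]] [Conj and] [NP [Det some] [N poet]]]] [VP [AdvP [Adv silently]] [VP [V admired]]]]
The trees differ in how a recursive rule is bracketed over the same span.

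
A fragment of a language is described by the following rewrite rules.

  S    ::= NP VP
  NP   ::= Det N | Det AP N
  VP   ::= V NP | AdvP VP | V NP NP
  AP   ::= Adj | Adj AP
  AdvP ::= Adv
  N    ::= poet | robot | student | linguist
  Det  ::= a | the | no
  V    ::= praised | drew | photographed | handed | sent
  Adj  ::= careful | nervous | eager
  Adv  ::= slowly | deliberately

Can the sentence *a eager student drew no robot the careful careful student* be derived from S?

[S [NP [Det a] [AP [Adj eager]] [N student]] [VP [V drew] [NP [Det no] [N robot]] [NP [Det the] [AP [Adj careful] [AP [Adj careful]]] [N student]]]]
The bracketing above is licensed at every node by one of the given productions, with S at the root.

Grammatical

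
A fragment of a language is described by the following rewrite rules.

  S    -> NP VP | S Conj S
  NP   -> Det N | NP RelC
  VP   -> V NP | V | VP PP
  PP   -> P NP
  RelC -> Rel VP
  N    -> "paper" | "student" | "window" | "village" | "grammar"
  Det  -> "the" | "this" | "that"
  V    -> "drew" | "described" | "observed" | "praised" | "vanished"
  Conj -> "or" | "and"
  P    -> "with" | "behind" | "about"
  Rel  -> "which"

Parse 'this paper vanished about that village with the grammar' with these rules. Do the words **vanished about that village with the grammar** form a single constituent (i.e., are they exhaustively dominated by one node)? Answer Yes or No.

Yes

[S [NP [Det this] [N paper]] [VP [VP [VP [V vanished]] [PP [P about] [NP [Det that] [N village]]]] [PP [P with] [NP [Det the] [N grammar]]]]]
The words 'vanished about that village with the grammar' are exhaustively dominated by a single VP node (built by VP → VP PP), so they form a constituent.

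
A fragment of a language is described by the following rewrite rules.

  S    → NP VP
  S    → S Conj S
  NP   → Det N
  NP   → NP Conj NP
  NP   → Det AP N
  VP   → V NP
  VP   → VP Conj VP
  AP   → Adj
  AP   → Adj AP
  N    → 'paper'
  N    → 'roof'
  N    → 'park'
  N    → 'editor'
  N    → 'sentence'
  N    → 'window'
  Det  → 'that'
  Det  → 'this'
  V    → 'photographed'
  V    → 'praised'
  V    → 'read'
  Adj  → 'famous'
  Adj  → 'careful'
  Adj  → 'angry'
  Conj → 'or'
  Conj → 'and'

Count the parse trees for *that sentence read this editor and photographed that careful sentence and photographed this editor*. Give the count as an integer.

2

The two bracketings:
[S [NP [Det that] [N sentence]] [VP [VP [V read] [NP [Det this] [N editor]]] [Conj and] [VP [VP [V photographed] [NP [Det that] [AP [Adj careful]] [N sentence]]] [Conj and] [VP [V photographed] [NP [Det this] [N editor]]]]]]
[S [NP [Det that] [N sentence]] [VP [VP [VP [V read] [NP [Det this] [N editor]]] [Conj and] [VP [V photographed] [NP [Det that] [AP [Adj careful]] [N sentence]]]] [Conj and] [VP [V photographed] [NP [Det this] [N editor]]]]]
The trees differ in how a recursive rule is bracketed over the same span.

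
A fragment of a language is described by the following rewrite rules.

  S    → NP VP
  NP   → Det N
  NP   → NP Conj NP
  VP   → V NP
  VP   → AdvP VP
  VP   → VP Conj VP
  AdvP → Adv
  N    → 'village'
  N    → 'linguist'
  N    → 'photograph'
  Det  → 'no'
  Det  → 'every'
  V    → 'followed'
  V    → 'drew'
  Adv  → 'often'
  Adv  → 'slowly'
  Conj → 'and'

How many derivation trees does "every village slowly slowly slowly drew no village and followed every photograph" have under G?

Two of the 4 distinct bracketings:
[S [NP [Det every] [N village]] [VP [AdvP [Adv slowly]] [VP [AdvP [Adv slowly]] [VP [AdvP [Adv slowly]] [VP [VP [V drew] [NP [Det no] [N village]]] [Conj and] [VP [V followed] [NP [Det every] [N photograph]]]]]]]]
[S [NP [Det every] [N village]] [VP [AdvP [Adv slowly]] [VP [AdvP [Adv slowly]] [VP [VP [AdvP [Adv slowly]] [VP [V drew] [NP [Det no] [N village]]]] [Conj and] [VP [V followed] [NP [Det every] [N photograph]]]]]]]
The trees differ in how a recursive rule is bracketed over the same span.

4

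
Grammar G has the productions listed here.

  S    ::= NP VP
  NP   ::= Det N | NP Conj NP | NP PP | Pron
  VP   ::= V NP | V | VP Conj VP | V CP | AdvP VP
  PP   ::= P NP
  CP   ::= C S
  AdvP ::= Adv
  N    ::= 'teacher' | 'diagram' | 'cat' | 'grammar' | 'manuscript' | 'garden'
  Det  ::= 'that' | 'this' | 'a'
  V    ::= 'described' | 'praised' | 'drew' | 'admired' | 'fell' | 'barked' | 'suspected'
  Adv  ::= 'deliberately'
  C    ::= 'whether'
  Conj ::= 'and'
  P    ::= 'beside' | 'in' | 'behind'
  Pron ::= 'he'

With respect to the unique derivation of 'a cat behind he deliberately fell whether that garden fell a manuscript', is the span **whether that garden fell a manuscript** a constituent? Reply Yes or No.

[S [NP [NP [Det a] [N cat]] [PP [P behind] [NP [Pron he]]]] [VP [AdvP [Adv deliberately]] [VP [V fell] [CP [C whether] [S [NP [Det that] [N garden]] [VP [V fell] [NP [Det a] [N manuscript]]]]]]]]
The words 'whether that garden fell a manuscript' are exhaustively dominated by a single CP node (built by CP → C S), so they form a constituent.

Yes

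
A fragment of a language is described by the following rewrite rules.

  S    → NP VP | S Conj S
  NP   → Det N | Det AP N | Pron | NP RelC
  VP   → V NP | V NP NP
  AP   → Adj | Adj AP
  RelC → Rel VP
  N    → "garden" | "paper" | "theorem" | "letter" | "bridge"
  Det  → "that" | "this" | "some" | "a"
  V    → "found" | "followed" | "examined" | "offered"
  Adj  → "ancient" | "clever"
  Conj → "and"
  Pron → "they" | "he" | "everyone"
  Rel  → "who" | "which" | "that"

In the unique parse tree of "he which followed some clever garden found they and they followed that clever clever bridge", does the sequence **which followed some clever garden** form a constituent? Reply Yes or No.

Yes

[S [S [NP [NP [Pron he]] [RelC [Rel which] [VP [V followed] [NP [Det some] [AP [Adj clever]] [N garden]]]]] [VP [V found] [NP [Pron they]]]] [Conj and] [S [NP [Pron they]] [VP [V followed] [NP [Det that] [AP [Adj clever] [AP [Adj clever]]] [N bridge]]]]]
The words 'which followed some clever garden' are exhaustively dominated by a single RelC node (built by RelC → Rel VP), so they form a constituent.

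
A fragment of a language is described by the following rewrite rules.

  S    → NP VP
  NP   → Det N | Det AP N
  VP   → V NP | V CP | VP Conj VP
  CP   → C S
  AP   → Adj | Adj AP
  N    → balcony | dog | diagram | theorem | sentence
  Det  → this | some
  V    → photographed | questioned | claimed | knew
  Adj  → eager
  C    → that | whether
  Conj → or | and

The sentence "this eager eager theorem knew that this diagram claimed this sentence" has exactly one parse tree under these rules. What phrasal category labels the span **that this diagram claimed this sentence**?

S
  NP
    Det: this
    AP
      Adj: eager
      AP
        Adj: eager
    N: theorem
  VP
    V: knew
    CP
      C: that
      S
        NP
          Det: this
          N: diagram
        VP
          V: claimed
          NP
            Det: this
            N: sentence
The span 'that this diagram claimed this sentence' is the CP node built by CP → C S.

CP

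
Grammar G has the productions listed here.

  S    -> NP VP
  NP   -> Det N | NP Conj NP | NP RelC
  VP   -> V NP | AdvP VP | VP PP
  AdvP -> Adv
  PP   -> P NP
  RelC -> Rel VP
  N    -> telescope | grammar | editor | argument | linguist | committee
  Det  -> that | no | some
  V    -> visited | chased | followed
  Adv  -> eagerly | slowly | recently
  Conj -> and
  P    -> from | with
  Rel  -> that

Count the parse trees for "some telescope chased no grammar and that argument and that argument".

2

The two bracketings:
[S [NP [Det some] [N telescope]] [VP [V chased] [NP [NP [Det no] [N grammar]] [Conj and] [NP [NP [Det that] [N argument]] [Conj and] [NP [Det that] [N argument]]]]]]
[S [NP [Det some] [N telescope]] [VP [V chased] [NP [NP [NP [Det no] [N grammar]] [Conj and] [NP [Det that] [N argument]]] [Conj and] [NP [Det that] [N argument]]]]]
The trees differ in how a recursive rule is bracketed over the same span.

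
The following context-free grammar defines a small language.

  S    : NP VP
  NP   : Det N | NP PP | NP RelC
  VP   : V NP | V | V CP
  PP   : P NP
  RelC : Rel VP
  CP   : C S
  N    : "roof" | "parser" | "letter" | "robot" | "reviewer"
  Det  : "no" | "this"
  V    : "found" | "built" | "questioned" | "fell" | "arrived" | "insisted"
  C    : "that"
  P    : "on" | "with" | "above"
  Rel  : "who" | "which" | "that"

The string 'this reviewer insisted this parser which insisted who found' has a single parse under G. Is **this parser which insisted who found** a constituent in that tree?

[S [NP [Det this] [N reviewer]] [VP [V insisted] [NP [NP [NP [Det this] [N parser]] [RelC [Rel which] [VP [V insisted]]]] [RelC [Rel who] [VP [V found]]]]]]
The words 'this parser which insisted who found' are exhaustively dominated by a single NP node (built by NP → NP RelC), so they form a constituent.

Yes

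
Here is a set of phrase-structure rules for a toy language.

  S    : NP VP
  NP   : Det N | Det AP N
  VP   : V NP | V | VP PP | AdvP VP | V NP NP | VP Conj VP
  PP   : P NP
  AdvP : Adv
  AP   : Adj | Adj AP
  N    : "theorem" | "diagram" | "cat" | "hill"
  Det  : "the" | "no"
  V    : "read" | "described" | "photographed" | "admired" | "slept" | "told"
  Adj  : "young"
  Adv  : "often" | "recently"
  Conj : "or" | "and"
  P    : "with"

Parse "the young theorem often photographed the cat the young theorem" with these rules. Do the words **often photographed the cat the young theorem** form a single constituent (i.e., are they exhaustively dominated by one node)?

[S [NP [Det the] [AP [Adj young]] [N theorem]] [VP [AdvP [Adv often]] [VP [V photographed] [NP [Det the] [N cat]] [NP [Det the] [AP [Adj young]] [N theorem]]]]]
The words 'often photographed the cat the young theorem' are exhaustively dominated by a single VP node (built by VP → AdvP VP), so they form a constituent.

Yes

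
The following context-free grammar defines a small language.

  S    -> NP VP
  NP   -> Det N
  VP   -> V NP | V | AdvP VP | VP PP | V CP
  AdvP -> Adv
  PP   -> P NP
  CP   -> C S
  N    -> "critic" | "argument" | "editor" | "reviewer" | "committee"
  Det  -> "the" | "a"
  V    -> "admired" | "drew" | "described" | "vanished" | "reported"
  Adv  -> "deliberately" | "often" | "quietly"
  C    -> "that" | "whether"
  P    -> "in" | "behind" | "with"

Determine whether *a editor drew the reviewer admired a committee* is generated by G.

Ungrammatical

For S → NP VP, the only prefix that parses as NP is 'a editor', but the remainder 'drew the reviewer admired a committee' is not a VP under these rules.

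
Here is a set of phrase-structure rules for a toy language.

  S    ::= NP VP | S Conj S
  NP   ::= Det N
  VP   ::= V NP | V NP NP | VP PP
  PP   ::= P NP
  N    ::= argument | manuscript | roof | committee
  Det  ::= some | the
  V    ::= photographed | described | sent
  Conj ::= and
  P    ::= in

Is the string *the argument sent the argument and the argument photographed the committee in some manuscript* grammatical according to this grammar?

S
  S
    NP
      Det: the
      N: argument
    VP
      V: sent
      NP
        Det: the
        N: argument
  Conj: and
  S
    NP
      Det: the
      N: argument
    VP
      VP
        V: photographed
        NP
          Det: the
          N: committee
      PP
        P: in
        NP
          Det: some
          N: manuscript
Each bracket corresponds to one application of a listed rule, so the string is derivable from S.

Grammatical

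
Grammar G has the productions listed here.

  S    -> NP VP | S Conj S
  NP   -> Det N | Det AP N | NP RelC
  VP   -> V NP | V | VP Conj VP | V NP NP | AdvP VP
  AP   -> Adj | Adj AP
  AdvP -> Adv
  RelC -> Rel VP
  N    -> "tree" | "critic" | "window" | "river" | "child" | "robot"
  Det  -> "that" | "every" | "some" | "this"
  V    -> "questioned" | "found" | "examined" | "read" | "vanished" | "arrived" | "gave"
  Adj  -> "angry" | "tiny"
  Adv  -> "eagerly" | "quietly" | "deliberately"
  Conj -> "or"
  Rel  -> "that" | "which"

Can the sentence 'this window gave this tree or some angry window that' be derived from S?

For S → NP VP, the only prefix that parses as NP is 'this window', but the remainder 'gave this tree or some angry window that' is not a VP under these rules. The alternative S rule S → S Conj S likewise has no satisfying split.

Ungrammatical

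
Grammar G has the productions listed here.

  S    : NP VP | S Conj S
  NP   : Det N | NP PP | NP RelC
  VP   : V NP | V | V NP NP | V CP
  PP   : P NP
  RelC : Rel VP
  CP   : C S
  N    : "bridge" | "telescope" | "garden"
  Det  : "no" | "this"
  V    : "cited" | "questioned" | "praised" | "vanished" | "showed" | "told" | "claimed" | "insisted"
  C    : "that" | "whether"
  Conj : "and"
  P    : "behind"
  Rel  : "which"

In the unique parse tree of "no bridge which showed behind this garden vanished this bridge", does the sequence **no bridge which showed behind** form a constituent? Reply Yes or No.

[S [NP [NP [NP [Det no] [N bridge]] [RelC [Rel which] [VP [V showed]]]] [PP [P behind] [NP [Det this] [N garden]]]] [VP [V vanished] [NP [Det this] [N bridge]]]]
The smallest constituent containing 'no bridge which showed behind' is the NP spanning 'no bridge which showed behind this garden'; no single node in the tree dominates exactly the given words.

No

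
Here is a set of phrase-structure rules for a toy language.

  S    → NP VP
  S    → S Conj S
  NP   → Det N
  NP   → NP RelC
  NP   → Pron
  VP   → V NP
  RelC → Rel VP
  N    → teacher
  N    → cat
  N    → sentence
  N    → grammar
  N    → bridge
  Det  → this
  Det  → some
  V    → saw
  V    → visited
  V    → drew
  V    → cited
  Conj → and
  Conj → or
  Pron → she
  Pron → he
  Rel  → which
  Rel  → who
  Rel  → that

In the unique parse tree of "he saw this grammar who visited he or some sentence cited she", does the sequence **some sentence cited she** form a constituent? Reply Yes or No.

Yes

[S [S [NP [Pron he]] [VP [V saw] [NP [NP [Det this] [N grammar]] [RelC [Rel who] [VP [V visited] [NP [Pron he]]]]]]] [Conj or] [S [NP [Det some] [N sentence]] [VP [V cited] [NP [Pron she]]]]]
The words 'some sentence cited she' are exhaustively dominated by a single S node (built by S → NP VP), so they form a constituent.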